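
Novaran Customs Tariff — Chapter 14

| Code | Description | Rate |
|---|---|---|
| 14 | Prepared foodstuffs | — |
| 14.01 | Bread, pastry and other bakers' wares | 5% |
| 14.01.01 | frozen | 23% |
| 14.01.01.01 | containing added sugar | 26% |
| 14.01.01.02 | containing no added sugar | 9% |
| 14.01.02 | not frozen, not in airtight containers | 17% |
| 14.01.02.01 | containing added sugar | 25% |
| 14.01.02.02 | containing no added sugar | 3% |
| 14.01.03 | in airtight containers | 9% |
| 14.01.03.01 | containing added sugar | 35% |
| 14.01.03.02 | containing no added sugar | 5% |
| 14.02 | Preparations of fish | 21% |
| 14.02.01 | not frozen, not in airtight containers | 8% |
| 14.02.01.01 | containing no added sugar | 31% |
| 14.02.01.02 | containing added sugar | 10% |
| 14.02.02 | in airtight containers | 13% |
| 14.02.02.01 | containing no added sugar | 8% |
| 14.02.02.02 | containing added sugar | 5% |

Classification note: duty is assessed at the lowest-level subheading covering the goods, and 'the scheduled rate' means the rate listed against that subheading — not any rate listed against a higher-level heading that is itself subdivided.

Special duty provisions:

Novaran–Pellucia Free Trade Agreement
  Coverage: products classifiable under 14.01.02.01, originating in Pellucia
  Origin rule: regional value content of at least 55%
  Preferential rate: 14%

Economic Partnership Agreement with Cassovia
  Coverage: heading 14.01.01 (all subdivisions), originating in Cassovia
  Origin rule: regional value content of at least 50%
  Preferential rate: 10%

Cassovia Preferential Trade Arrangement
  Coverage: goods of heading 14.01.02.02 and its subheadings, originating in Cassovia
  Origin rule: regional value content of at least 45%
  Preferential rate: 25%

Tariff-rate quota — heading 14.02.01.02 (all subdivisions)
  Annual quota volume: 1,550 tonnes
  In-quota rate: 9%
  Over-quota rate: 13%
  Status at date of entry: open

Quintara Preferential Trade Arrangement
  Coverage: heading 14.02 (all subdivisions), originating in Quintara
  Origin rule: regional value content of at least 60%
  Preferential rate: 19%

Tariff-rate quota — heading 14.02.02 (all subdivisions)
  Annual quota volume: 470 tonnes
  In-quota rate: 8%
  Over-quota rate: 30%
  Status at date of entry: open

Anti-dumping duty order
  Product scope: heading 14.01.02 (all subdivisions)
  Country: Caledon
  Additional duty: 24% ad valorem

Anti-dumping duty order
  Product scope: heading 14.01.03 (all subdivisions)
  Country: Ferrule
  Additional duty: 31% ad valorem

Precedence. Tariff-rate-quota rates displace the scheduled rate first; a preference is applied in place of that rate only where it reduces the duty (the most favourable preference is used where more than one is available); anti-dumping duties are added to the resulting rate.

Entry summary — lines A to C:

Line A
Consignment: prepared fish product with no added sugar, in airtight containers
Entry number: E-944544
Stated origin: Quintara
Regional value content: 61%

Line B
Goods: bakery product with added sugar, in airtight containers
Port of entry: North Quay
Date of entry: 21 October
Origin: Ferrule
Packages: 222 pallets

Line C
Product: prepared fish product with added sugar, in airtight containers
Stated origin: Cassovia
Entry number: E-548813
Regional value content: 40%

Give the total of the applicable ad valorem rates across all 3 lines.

82%

Line A: prepared fish product → 14.02; in airtight containers → 14.02.02; with no added sugar → 14.02.02.01. Scheduled 8%. quota on 14.02.02 open → in-quota 8%; Quintara agreement on 14.02: RVC ≥ 60% → 19% available; preference 19% not lower than 8% → no reduction. → 8%.
Line B: bakery product → 14.01; in airtight containers → 14.01.03; with added sugar → 14.01.03.01. Scheduled 35%. anti-dumping (Ferrule, 14.01.03): +31%; total 35% + 31% = 66%. → 66%.
Line C: prepared fish product → 14.02; in airtight containers → 14.02.02; with added sugar → 14.02.02.02. Scheduled 5%. quota on 14.02.02 open → in-quota 8%; Cassovia agreement on 14.01.01: 14.02.02.02 not covered; Cassovia agreement on 14.01.02.02: 14.02.02.02 not covered. → 8%.
Sum: 8% + 66% + 8% = 82%.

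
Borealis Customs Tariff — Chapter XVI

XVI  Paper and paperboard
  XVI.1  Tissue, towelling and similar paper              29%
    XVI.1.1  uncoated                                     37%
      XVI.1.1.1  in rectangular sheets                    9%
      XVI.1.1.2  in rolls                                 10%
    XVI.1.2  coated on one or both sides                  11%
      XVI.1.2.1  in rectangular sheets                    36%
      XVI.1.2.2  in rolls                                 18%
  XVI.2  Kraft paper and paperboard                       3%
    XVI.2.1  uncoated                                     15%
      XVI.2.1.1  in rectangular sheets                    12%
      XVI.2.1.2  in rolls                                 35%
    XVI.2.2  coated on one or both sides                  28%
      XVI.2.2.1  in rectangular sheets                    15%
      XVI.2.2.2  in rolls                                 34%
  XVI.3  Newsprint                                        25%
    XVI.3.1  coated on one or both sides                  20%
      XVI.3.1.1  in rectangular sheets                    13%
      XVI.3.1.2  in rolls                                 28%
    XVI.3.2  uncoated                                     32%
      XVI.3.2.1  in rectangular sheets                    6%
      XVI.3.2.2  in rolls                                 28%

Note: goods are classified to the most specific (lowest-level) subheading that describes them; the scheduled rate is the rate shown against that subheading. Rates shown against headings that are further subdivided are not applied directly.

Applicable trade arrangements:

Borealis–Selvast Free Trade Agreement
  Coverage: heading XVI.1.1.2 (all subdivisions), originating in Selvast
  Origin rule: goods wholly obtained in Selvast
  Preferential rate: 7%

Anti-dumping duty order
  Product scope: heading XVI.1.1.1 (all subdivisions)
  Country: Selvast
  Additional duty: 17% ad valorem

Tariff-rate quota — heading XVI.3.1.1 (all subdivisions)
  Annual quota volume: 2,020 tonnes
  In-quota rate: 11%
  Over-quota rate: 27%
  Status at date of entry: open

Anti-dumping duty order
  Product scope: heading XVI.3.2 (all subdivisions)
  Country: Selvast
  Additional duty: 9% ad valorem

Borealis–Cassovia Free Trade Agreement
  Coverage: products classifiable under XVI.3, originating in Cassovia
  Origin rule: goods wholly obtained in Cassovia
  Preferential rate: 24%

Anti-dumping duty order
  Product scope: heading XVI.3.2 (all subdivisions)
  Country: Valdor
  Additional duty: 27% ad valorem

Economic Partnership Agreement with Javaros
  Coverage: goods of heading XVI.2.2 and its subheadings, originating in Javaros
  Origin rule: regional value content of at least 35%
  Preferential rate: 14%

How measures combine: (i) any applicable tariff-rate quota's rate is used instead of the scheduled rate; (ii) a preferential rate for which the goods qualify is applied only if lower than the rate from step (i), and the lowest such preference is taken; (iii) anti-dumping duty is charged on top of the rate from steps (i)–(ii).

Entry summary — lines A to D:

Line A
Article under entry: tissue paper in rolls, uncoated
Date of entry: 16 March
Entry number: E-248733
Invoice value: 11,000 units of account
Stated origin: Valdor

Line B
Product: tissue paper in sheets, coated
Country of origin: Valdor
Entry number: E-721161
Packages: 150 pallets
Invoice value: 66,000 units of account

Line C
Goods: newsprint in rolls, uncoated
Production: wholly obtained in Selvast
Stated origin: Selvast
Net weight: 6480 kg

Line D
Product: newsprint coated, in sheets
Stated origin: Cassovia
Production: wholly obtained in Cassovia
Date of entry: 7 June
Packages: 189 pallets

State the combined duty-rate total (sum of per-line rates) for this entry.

94%

Line A: tissue paper → XVI.1; uncoated → XVI.1.1; in rolls → XVI.1.1.2. Scheduled 10%. No special measure applies. → 10%.
Line B: tissue paper → XVI.1; coated → XVI.1.2; in sheets → XVI.1.2.1. Scheduled 36%. No special measure applies. → 36%.
Line C: newsprint → XVI.3; uncoated → XVI.3.2; in rolls → XVI.3.2.2. Scheduled 28%. Selvast agreement on XVI.1.1.2: XVI.3.2.2 not covered; anti-dumping (Selvast, XVI.3.2): +9%; total 28% + 9% = 37%. → 37%.
Line D: newsprint → XVI.3; coated → XVI.3.1; in sheets → XVI.3.1.1. Scheduled 13%. quota on XVI.3.1.1 open → in-quota 11%; Cassovia agreement on XVI.3: wholly obtained → 24% available; preference 24% not lower than 11% → no reduction. → 11%.
Sum: 10% + 36% + 37% + 11% = 94%.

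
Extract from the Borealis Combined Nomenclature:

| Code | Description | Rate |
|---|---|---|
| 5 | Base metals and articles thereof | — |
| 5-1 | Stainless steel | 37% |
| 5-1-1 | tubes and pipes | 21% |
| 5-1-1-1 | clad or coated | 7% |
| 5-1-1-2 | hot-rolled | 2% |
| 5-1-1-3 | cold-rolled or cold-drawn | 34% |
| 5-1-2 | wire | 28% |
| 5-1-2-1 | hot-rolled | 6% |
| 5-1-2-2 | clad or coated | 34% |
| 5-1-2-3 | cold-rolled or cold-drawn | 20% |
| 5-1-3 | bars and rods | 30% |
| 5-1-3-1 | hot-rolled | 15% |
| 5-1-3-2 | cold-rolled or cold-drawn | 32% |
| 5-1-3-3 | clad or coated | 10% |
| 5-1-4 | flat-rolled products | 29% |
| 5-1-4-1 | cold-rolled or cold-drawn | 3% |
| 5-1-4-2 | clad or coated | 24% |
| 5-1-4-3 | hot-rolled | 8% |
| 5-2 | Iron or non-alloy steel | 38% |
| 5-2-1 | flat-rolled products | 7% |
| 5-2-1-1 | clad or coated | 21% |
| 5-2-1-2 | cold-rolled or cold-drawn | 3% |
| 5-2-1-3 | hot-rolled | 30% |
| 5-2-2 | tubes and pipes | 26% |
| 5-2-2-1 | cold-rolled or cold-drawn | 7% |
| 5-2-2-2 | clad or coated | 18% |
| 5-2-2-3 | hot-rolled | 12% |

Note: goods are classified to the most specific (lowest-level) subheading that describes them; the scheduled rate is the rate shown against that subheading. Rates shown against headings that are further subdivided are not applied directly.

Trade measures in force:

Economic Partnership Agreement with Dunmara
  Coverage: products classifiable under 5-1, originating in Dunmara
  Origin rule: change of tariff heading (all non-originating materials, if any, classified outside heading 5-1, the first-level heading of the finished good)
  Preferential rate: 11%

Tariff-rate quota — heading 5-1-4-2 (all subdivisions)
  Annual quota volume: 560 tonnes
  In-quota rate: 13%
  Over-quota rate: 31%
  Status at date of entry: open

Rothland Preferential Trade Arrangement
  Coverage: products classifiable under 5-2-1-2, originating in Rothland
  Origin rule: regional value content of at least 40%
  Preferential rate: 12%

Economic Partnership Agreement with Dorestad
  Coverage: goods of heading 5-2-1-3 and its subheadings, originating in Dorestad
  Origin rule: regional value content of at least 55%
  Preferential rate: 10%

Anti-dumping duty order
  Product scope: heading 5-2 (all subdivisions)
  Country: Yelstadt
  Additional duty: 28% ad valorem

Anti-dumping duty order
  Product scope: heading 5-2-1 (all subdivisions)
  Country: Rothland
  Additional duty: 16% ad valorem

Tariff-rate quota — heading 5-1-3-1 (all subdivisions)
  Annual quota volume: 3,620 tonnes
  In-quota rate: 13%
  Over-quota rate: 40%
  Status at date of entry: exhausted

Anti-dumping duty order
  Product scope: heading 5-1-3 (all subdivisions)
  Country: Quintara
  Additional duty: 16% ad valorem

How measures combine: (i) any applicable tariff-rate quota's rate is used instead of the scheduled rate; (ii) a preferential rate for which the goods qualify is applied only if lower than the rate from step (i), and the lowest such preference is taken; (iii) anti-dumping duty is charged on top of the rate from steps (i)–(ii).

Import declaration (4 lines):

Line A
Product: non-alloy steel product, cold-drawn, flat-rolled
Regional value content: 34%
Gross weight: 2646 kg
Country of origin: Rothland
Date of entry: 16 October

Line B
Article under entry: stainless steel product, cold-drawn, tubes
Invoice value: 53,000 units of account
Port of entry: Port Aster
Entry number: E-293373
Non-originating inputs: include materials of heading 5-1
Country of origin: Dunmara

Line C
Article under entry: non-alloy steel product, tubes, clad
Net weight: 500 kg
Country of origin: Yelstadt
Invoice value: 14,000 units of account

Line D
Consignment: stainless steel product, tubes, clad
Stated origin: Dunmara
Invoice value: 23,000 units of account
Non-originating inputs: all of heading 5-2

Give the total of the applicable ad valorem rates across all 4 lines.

Line A: non-alloy steel → 5-2; flat-rolled → 5-2-1; cold-drawn → 5-2-1-2. Scheduled 3%. Rothland agreement on 5-2-1-2: RVC < 40%; anti-dumping (Rothland, 5-2-1): +16%; total 3% + 16% = 19%. → 19%.
Line B: stainless steel → 5-1; tubes → 5-1-1; cold-drawn → 5-1-1-3. Scheduled 34%. Dunmara agreement on 5-1: CTH not met. → 34%.
Line C: non-alloy steel → 5-2; tubes → 5-2-2; clad → 5-2-2-2. Scheduled 18%. anti-dumping (Yelstadt, 5-2): +28%; total 18% + 28% = 46%. → 46%.
Line D: stainless steel → 5-1; tubes → 5-1-1; clad → 5-1-1-1. Scheduled 7%. Dunmara agreement on 5-1: CTH met → 11% available; preference 11% not lower than 7% → no reduction. → 7%.
Sum: 19% + 34% + 46% + 7% = 106%.

106%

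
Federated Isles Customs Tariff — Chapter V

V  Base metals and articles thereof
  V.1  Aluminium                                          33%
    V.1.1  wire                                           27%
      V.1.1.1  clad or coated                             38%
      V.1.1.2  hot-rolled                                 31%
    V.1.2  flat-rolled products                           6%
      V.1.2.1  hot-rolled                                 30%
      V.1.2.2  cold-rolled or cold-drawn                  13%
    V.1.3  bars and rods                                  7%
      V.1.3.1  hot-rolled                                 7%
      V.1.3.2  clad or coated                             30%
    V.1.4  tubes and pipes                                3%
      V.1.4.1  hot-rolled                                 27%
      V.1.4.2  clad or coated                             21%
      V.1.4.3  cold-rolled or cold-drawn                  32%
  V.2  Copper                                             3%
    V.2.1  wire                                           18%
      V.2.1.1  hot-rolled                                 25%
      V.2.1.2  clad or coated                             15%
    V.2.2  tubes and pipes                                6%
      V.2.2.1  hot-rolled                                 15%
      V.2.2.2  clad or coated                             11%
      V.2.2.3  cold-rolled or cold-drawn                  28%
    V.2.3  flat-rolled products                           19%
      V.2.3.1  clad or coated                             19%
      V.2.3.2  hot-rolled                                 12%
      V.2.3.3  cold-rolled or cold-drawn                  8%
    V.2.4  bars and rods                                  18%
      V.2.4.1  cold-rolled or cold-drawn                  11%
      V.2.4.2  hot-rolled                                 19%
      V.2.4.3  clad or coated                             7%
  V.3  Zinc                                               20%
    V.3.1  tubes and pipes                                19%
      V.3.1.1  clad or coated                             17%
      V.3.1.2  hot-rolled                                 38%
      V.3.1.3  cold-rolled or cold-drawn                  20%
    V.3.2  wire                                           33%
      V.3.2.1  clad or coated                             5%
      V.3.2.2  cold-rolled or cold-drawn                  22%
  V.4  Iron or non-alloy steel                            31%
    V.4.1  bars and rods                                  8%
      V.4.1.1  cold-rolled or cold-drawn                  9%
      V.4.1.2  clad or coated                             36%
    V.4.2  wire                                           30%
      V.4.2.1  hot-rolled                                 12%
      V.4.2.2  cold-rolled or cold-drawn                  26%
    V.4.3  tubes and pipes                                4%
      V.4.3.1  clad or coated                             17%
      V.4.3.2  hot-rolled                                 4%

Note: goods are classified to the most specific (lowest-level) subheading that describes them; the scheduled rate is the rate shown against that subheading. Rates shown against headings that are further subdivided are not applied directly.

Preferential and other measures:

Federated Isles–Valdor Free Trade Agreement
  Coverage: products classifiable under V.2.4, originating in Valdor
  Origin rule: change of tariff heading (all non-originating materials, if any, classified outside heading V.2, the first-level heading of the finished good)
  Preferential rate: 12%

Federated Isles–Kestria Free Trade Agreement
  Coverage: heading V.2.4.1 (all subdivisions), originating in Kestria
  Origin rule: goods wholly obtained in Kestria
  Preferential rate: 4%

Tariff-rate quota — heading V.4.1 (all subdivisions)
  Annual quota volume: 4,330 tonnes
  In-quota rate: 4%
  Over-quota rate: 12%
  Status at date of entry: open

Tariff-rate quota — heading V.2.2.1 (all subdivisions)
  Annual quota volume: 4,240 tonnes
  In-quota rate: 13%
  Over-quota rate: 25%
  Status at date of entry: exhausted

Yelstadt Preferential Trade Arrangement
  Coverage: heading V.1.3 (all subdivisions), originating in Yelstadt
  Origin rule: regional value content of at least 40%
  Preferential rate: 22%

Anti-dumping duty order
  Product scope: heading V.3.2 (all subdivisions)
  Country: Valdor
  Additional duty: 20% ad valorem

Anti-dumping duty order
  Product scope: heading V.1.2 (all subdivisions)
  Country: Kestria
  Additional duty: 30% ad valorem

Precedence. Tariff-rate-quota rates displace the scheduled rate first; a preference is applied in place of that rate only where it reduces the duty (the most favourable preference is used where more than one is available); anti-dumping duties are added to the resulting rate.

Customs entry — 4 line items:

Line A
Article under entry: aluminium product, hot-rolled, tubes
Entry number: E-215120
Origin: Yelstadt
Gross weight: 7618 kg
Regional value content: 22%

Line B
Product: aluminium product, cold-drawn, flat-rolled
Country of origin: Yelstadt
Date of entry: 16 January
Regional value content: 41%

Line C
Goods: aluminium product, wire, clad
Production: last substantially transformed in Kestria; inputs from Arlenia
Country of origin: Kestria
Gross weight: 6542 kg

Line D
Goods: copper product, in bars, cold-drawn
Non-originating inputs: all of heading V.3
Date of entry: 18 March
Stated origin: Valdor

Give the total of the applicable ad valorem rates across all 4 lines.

Line A: aluminium → V.1; tubes → V.1.4; hot-rolled → V.1.4.1. Scheduled 27%. Yelstadt agreement on V.1.3: V.1.4.1 not covered. → 27%.
Line B: aluminium → V.1; flat-rolled → V.1.2; cold-drawn → V.1.2.2. Scheduled 13%. Yelstadt agreement on V.1.3: V.1.2.2 not covered. → 13%.
Line C: aluminium → V.1; wire → V.1.1; clad → V.1.1.1. Scheduled 38%. Kestria agreement on V.2.4.1: V.1.1.1 not covered. → 38%.
Line D: copper → V.2; in bars → V.2.4; cold-drawn → V.2.4.1. Scheduled 11%. Valdor agreement on V.2.4: CTH met → 12% available; preference 12% not lower than 11% → no reduction. → 11%.
Sum: 27% + 13% + 38% + 11% = 89%.

89%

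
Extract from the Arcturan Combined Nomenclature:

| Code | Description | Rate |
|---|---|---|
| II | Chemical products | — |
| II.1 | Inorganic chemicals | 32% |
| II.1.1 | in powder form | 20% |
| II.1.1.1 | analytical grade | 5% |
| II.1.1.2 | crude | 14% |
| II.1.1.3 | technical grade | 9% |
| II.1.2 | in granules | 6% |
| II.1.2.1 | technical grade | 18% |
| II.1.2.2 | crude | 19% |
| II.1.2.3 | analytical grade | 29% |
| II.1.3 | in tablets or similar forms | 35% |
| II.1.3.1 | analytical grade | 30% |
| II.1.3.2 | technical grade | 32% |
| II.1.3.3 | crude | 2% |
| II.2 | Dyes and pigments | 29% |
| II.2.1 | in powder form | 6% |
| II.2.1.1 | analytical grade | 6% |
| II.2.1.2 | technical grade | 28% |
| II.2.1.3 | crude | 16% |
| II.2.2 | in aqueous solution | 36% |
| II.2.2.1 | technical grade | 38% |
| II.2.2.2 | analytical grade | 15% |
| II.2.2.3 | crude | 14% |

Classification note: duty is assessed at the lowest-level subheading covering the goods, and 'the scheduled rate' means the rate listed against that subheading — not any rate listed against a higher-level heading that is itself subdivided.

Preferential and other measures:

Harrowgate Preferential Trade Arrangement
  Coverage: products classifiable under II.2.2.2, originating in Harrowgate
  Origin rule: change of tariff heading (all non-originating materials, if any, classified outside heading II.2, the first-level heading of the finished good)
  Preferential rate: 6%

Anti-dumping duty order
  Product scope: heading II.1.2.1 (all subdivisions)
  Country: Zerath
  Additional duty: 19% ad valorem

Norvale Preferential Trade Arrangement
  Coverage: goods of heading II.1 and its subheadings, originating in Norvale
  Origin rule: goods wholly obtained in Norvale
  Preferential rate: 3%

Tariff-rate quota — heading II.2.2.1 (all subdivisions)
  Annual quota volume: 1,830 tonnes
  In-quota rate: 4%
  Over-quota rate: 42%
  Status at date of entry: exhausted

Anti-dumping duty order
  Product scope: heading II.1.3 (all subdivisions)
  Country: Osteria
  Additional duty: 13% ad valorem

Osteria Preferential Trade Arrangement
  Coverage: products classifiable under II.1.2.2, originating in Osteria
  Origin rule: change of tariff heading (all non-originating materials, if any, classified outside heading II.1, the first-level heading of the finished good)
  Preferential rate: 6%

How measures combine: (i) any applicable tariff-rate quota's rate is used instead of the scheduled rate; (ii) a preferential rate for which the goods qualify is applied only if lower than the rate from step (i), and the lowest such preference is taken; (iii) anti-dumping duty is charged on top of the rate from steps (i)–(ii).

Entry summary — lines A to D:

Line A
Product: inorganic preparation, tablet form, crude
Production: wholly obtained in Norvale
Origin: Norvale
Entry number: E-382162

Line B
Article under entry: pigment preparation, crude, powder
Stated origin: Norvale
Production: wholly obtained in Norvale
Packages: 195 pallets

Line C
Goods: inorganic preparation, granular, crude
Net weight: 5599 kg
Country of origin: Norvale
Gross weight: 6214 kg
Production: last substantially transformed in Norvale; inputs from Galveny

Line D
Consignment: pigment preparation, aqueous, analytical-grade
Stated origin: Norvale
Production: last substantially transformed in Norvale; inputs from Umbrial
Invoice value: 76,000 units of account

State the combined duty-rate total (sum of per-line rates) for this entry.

52%

Line A: inorganic → II.1; tablet form → II.1.3; crude → II.1.3.3. Scheduled 2%. Norvale agreement on II.1: wholly obtained → 3% available; preference 3% not lower than 2% → no reduction. → 2%.
Line B: pigment → II.2; powder → II.2.1; crude → II.2.1.3. Scheduled 16%. Norvale agreement on II.1: II.2.1.3 not covered. → 16%.
Line C: inorganic → II.1; granular → II.1.2; crude → II.1.2.2. Scheduled 19%. Norvale agreement on II.1: not wholly obtained. → 19%.
Line D: pigment → II.2; aqueous → II.2.2; analytical-grade → II.2.2.2. Scheduled 15%. Norvale agreement on II.1: II.2.2.2 not covered. → 15%.
Sum: 2% + 16% + 19% + 15% = 52%.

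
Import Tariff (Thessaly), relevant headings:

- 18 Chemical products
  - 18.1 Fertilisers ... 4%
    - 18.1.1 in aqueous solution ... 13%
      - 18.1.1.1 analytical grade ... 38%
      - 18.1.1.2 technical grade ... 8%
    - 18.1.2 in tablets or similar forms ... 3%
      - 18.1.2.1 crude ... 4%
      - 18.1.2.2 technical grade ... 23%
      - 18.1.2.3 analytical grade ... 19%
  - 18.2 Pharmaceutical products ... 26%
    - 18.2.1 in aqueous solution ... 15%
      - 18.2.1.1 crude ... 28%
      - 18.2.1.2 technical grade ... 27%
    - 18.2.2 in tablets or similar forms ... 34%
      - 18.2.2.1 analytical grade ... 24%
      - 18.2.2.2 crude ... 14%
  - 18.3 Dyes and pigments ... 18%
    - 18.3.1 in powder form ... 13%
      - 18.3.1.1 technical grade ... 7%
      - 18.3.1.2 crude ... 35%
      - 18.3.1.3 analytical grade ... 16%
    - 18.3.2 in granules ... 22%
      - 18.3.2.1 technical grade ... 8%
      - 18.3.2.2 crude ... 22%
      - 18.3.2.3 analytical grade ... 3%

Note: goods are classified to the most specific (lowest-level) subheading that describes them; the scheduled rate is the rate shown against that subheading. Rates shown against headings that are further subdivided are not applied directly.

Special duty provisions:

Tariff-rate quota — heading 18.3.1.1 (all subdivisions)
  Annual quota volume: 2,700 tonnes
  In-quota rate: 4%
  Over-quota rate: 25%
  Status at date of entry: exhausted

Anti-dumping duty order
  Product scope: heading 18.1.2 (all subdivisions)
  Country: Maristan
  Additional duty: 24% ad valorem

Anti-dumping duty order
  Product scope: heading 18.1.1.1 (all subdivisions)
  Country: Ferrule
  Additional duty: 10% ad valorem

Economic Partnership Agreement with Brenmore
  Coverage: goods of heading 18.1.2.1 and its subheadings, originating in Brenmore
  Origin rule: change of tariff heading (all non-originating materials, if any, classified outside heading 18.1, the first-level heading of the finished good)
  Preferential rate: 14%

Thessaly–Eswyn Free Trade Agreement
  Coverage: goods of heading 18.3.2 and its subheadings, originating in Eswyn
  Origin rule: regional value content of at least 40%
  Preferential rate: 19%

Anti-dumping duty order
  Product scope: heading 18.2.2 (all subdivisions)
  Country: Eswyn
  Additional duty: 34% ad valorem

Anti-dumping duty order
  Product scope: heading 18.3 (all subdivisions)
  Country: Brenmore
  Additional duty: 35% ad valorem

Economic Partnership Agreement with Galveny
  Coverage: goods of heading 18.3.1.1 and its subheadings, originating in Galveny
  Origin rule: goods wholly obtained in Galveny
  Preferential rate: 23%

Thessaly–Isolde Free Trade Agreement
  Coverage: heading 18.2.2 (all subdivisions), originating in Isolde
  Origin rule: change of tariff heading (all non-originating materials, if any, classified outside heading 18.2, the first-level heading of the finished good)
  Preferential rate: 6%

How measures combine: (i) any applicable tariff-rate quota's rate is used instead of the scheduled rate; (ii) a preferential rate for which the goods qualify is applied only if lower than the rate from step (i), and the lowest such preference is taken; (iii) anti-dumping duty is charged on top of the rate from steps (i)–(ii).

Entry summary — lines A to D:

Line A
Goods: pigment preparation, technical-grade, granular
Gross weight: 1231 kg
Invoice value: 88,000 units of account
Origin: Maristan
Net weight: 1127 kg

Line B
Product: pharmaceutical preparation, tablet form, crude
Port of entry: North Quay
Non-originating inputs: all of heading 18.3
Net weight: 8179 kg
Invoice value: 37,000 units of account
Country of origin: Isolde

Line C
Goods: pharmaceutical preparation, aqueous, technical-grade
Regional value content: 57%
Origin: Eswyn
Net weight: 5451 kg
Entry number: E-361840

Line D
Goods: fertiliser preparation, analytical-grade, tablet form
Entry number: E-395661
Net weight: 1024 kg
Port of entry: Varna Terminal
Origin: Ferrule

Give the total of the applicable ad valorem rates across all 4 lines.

Line A: pigment → 18.3; granular → 18.3.2; technical-grade → 18.3.2.1. Scheduled 8%. No special measure applies. → 8%.
Line B: pharmaceutical → 18.2; tablet form → 18.2.2; crude → 18.2.2.2. Scheduled 14%. Isolde agreement on 18.2.2: CTH met → 6% available; preferential 6%. → 6%.
Line C: pharmaceutical → 18.2; aqueous → 18.2.1; technical-grade → 18.2.1.2. Scheduled 27%. Eswyn agreement on 18.3.2: 18.2.1.2 not covered. → 27%.
Line D: fertiliser → 18.1; tablet form → 18.1.2; analytical-grade → 18.1.2.3. Scheduled 19%. No special measure applies. → 19%.
Sum: 8% + 6% + 27% + 19% = 60%.

60%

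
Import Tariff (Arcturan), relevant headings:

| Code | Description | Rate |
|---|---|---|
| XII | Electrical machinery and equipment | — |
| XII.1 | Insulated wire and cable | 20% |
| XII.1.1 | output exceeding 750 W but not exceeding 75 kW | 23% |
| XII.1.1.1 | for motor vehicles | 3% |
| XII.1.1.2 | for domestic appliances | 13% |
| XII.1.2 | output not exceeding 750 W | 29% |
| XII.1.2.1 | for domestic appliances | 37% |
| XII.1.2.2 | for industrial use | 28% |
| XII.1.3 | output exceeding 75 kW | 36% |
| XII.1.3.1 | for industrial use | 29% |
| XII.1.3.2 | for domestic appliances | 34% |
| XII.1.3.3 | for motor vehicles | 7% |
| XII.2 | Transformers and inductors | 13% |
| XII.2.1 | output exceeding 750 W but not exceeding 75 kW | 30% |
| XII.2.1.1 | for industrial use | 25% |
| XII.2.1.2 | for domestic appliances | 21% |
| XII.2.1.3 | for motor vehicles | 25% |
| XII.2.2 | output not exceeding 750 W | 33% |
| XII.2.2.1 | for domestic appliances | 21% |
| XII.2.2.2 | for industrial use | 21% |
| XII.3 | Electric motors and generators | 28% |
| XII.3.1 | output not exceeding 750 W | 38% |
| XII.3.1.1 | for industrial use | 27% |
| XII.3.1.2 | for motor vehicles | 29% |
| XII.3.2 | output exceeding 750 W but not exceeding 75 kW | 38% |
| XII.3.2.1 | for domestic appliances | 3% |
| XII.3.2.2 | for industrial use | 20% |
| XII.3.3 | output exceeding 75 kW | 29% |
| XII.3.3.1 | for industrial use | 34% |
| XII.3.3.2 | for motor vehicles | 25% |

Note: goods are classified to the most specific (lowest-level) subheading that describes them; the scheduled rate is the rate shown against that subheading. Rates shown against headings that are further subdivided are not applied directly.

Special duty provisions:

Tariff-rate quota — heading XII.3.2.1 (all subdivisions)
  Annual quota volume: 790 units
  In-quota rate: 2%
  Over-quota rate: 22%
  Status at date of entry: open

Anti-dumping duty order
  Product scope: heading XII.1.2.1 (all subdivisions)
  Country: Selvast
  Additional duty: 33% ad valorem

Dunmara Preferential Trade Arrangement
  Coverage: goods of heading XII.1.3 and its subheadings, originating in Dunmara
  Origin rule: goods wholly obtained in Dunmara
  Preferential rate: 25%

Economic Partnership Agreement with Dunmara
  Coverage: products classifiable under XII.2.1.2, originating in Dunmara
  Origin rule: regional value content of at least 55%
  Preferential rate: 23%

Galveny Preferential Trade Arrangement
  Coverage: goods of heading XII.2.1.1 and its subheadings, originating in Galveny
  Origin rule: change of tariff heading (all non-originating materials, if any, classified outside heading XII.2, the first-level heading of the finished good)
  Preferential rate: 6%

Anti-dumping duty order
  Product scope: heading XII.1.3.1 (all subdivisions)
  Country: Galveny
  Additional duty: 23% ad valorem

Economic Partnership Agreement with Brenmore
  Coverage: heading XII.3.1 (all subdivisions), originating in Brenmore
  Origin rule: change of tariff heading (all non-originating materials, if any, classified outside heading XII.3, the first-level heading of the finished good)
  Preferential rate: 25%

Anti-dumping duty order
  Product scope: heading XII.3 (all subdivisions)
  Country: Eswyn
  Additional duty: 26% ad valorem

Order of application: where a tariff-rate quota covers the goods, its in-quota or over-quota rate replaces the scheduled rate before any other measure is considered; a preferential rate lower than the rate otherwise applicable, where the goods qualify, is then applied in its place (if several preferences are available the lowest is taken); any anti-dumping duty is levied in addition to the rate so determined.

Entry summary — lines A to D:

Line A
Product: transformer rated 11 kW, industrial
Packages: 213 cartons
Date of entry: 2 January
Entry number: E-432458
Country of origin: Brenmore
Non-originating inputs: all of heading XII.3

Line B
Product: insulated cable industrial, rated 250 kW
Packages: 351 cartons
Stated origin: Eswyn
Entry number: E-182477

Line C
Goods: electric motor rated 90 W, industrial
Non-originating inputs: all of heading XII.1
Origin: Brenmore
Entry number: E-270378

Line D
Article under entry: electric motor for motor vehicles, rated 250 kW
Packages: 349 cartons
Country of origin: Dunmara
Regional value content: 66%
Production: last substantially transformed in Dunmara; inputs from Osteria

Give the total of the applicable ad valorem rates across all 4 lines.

Line A: transformer → XII.2; rated 11 kW → XII.2.1; industrial → XII.2.1.1. Scheduled 25%. Brenmore agreement on XII.3.1: XII.2.1.1 not covered. → 25%.
Line B: insulated cable → XII.1; rated 250 kW → XII.1.3; industrial → XII.1.3.1. Scheduled 29%. No special measure applies. → 29%.
Line C: electric motor → XII.3; rated 90 W → XII.3.1; industrial → XII.3.1.1. Scheduled 27%. Brenmore agreement on XII.3.1: CTH met → 25% available; preferential 25%. → 25%.
Line D: electric motor → XII.3; rated 250 kW → XII.3.3; for motor vehicles → XII.3.3.2. Scheduled 25%. Dunmara agreement on XII.1.3: XII.3.3.2 not covered; Dunmara agreement on XII.2.1.2: XII.3.3.2 not covered. → 25%.
Sum: 25% + 29% + 25% + 25% = 104%.

104%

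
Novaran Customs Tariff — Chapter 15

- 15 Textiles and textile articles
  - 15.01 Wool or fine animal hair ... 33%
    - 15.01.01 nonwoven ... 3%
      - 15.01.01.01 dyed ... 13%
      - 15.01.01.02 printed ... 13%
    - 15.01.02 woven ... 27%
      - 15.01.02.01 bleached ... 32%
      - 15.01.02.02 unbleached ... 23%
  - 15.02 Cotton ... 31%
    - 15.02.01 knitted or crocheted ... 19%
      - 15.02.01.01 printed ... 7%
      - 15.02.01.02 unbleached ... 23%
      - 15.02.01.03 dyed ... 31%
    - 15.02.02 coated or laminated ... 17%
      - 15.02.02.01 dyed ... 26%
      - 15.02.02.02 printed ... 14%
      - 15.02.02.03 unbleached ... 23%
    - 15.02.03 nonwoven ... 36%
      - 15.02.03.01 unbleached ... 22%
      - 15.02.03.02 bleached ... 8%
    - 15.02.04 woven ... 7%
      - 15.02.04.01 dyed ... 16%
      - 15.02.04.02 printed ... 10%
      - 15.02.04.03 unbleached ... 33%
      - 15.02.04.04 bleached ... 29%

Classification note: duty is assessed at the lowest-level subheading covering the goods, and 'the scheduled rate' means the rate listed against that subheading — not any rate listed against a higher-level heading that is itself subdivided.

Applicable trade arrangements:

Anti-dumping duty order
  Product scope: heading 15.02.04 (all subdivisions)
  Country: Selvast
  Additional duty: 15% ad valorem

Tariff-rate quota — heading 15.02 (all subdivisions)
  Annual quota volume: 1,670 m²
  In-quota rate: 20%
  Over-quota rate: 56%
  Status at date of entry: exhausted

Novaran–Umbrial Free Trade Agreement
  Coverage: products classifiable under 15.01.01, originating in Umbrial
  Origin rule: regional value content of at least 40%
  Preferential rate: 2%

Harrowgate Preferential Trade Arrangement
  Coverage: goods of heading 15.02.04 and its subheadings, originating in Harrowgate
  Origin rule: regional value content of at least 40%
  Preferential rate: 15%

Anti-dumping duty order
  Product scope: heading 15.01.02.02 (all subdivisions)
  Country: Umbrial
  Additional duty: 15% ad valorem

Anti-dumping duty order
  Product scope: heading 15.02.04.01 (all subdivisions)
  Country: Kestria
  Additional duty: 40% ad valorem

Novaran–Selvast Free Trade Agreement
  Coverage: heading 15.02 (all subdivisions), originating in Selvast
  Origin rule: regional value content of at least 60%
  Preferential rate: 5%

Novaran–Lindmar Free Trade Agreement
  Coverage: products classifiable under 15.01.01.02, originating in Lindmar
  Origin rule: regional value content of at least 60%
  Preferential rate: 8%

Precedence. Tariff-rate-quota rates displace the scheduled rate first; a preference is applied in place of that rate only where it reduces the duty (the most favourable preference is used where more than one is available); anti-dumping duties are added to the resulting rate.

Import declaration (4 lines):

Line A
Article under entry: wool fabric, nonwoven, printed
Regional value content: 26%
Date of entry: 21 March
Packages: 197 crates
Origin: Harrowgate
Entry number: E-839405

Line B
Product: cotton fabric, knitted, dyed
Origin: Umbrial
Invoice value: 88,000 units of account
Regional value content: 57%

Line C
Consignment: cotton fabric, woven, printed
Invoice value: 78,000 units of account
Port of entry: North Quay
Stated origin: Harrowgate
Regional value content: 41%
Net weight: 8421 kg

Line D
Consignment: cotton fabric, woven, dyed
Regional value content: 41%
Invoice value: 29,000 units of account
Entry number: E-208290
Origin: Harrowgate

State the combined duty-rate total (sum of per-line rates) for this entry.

99%

Line A: wool → 15.01; nonwoven → 15.01.01; printed → 15.01.01.02. Scheduled 13%. Harrowgate agreement on 15.02.04: 15.01.01.02 not covered. → 13%.
Line B: cotton → 15.02; knitted → 15.02.01; dyed → 15.02.01.03. Scheduled 31%. quota on 15.02 exhausted → over-quota 56%; Umbrial agreement on 15.01.01: 15.02.01.03 not covered. → 56%.
Line C: cotton → 15.02; woven → 15.02.04; printed → 15.02.04.02. Scheduled 10%. quota on 15.02 exhausted → over-quota 56%; Harrowgate agreement on 15.02.04: RVC ≥ 40% → 15% available; preferential 15%. → 15%.
Line D: cotton → 15.02; woven → 15.02.04; dyed → 15.02.04.01. Scheduled 16%. quota on 15.02 exhausted → over-quota 56%; Harrowgate agreement on 15.02.04: RVC ≥ 40% → 15% available; preferential 15%. → 15%.
Sum: 13% + 56% + 15% + 15% = 99%.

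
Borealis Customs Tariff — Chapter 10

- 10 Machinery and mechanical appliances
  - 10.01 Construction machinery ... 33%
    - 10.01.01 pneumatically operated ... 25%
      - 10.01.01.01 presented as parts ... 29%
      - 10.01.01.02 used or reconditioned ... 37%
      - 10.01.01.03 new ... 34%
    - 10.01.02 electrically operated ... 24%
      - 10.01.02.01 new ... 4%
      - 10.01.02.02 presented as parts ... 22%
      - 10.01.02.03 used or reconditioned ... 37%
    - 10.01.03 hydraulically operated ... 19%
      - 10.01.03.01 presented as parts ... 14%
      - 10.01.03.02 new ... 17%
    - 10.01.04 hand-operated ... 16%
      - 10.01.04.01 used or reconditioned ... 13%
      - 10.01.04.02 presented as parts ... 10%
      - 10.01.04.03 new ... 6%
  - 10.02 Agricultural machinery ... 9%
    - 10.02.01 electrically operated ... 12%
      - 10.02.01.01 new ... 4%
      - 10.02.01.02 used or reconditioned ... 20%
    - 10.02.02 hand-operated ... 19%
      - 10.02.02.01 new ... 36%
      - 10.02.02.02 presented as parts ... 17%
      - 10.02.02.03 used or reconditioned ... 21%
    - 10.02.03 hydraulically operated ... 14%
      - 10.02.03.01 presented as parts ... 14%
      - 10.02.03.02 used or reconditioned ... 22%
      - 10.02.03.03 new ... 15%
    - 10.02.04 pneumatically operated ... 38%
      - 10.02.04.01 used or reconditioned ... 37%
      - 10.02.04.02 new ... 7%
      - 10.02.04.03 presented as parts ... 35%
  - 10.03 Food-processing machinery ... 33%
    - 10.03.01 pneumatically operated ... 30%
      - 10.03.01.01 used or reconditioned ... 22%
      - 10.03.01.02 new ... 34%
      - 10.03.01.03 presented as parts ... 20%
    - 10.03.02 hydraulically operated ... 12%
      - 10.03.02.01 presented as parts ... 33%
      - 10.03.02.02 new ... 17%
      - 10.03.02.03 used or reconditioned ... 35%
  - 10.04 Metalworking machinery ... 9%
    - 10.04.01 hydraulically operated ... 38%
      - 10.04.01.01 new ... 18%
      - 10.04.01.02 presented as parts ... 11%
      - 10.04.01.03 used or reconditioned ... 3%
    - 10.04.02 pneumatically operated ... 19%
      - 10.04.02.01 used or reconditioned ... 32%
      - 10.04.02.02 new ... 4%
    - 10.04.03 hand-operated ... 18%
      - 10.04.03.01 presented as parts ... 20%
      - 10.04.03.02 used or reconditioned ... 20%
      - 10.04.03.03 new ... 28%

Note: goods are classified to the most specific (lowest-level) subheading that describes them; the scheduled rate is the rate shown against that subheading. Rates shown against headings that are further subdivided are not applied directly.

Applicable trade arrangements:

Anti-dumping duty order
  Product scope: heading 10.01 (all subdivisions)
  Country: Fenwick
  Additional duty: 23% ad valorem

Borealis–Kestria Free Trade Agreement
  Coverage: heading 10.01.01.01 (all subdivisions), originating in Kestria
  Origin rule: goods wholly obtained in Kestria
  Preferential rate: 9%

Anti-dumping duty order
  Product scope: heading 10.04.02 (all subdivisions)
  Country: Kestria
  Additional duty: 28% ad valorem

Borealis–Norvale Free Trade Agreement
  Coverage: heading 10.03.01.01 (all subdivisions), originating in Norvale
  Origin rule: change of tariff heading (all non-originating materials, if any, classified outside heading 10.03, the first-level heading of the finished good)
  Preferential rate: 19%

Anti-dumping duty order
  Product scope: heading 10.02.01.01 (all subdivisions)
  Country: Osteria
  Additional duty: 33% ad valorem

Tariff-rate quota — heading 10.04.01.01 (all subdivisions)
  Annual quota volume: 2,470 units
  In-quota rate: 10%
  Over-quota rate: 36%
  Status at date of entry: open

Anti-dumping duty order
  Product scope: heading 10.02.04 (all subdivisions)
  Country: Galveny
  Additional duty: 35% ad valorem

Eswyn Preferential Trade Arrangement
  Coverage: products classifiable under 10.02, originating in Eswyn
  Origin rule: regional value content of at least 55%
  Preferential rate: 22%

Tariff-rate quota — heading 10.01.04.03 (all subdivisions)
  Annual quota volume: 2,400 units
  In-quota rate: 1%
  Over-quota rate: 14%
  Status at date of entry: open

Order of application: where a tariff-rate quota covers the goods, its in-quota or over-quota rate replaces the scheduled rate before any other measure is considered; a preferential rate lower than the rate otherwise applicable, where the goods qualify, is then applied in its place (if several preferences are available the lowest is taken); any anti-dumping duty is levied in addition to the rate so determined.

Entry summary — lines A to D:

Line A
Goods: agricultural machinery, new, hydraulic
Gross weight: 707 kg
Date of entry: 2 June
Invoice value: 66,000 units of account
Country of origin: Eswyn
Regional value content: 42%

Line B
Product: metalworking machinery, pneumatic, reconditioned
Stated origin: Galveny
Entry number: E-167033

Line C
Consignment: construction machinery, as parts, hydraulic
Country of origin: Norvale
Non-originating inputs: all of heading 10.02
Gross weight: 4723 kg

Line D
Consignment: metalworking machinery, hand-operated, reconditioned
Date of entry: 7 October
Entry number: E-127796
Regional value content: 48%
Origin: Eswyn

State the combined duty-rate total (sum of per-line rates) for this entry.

81%

Line A: agricultural → 10.02; hydraulic → 10.02.03; new → 10.02.03.03. Scheduled 15%. Eswyn agreement on 10.02: RVC < 55%. → 15%.
Line B: metalworking → 10.04; pneumatic → 10.04.02; reconditioned → 10.04.02.01. Scheduled 32%. No special measure applies. → 32%.
Line C: construction → 10.01; hydraulic → 10.01.03; as parts → 10.01.03.01. Scheduled 14%. Norvale agreement on 10.03.01.01: 10.01.03.01 not covered. → 14%.
Line D: metalworking → 10.04; hand-operated → 10.04.03; reconditioned → 10.04.03.02. Scheduled 20%. Eswyn agreement on 10.02: 10.04.03.02 not covered. → 20%.
Sum: 15% + 32% + 14% + 20% = 81%.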